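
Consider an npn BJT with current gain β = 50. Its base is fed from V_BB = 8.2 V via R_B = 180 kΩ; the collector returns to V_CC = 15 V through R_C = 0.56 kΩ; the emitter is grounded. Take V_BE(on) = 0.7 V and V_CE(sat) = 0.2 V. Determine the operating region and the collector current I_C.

Assume active. Base-emitter loop: I_B = (V_BB − V_BE)/R_B = (8.2 − 0.7)/180 = 0.0417 mA.
I_C = β·I_B = 50×0.0417 = 2.08 mA.
V_CE = V_CC − I_C·R_C = 15 − 2.08×0.56 = 13.8 V > V_CE(sat), so the active-region assumption holds.

active; I_C ≈ 2.1 mA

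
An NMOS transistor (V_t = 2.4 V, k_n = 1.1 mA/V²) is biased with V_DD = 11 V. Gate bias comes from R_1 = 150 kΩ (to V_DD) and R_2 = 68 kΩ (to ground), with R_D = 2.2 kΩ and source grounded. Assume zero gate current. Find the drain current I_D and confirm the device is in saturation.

I_D ≈ 0.58 mA

V_G = V_DD·R_2/(R_1+R_2) = 11×68/218 = 3.43 V. With the source grounded, V_GS = V_G = 3.43 V.
Assume saturation: I_D = (k_n/2)(V_GS − V_t)² = (1.1/2)×(3.43 − 2.4)² = 0.55×1.03² = 0.585 mA.
V_DS = V_DD − I_D·R_D = 11 − 0.585×2.2 = 9.71 V.
Saturation requires V_DS ≥ V_GS − V_t = 1.03 V; 9.71 ≥ 1.03 ✓.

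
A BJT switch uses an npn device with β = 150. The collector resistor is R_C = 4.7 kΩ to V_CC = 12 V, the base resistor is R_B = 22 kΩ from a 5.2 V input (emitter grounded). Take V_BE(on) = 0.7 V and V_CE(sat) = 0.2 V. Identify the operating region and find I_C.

Assume active: I_B = (5.2 − 0.7)/22 = 0.205 mA, giving I_C = β·I_B = 30.7 mA.
But then V_CE = 12 − 30.7×4.7 = -132 V < V_CE(sat) = 0.2 V — impossible in the active region.
So the transistor is saturated. With V_CE = 0.2 V, I_C = (V_CC − 0.2)/R_C = 11.8/4.7 = 2.51 mA.
Check: β·I_B = 30.7 mA > I_C = 2.51 mA, confirming saturation.

saturation; I_C ≈ 2.5 mA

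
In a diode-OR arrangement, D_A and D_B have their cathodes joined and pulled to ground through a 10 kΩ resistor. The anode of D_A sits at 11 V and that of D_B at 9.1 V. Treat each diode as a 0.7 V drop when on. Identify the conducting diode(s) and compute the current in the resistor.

Only D_A conducts; I_R ≈ 1 mA

Assume both conduct. Then node N would need to be at both 11−0.7 = 10.3 V and 9.1−0.7 = 8.4 V, which is impossible.
Assume only D_A conducts: V_N = 11 − 0.7 = 10.3 V, so I_R = 10.3/10 = 1.03 mA.
Check D_B: its anode-to-cathode voltage is 9.1 − 10.3 = -1.2 V < 0.7 V, so it is off. The assumption is consistent.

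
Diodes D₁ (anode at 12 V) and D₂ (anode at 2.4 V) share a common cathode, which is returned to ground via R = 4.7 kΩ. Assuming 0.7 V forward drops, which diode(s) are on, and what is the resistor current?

Only D₁ conducts; I_R ≈ 2.4 mA

Assume both conduct. Then node N would need to be at both 12−0.7 = 11.3 V and 2.4−0.7 = 1.7 V, which is impossible.
Assume only D₁ conducts: V_N = 12 − 0.7 = 11.3 V, so I_R = 11.3/4.7 = 2.4 mA.
Check D₂: its anode-to-cathode voltage is 2.4 − 11.3 = -8.9 V < 0.7 V, so it is off. The assumption is consistent.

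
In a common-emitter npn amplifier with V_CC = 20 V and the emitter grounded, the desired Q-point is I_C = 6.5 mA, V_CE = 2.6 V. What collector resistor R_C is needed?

Collector loop: V_CC = I_C·R_C + V_CE.
R_C = (V_CC − V_CE)/I_C = (20 − 2.6)/6.5 = 2.68 kΩ.

R_C ≈ 2.7 kΩ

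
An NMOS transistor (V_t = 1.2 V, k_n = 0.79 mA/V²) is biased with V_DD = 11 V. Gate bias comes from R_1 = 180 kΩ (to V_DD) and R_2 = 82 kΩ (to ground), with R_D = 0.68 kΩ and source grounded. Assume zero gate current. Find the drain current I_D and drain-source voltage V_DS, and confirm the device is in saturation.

V_G = V_DD·R_2/(R_1+R_2) = 11×82/262 = 3.44 V. With the source grounded, V_GS = V_G = 3.44 V.
Assume saturation: I_D = (k_n/2)(V_GS − V_t)² = (0.79/2)×(3.44 − 1.2)² = 0.395×2.24² = 1.99 mA.
V_DS = V_DD − I_D·R_D = 11 − 1.99×0.68 = 9.65 V.
Saturation requires V_DS ≥ V_GS − V_t = 2.24 V; 9.65 ≥ 2.24 ✓.

I_D ≈ 2 mA, V_DS ≈ 9.6 V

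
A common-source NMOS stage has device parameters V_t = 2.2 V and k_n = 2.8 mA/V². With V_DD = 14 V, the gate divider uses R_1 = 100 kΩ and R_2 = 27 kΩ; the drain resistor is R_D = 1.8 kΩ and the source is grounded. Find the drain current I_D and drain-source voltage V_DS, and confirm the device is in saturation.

I_D ≈ 0.84 mA, V_DS ≈ 12 V

V_G = V_DD·R_2/(R_1+R_2) = 14×27/127 = 2.98 V. With the source grounded, V_GS = V_G = 2.98 V.
Assume saturation: I_D = (k_n/2)(V_GS − V_t)² = (2.8/2)×(2.98 − 2.2)² = 1.4×0.776² = 0.844 mA.
V_DS = V_DD − I_D·R_D = 14 − 0.844×1.8 = 12.5 V.
Saturation requires V_DS ≥ V_GS − V_t = 0.776 V; 12.5 ≥ 0.776 ✓.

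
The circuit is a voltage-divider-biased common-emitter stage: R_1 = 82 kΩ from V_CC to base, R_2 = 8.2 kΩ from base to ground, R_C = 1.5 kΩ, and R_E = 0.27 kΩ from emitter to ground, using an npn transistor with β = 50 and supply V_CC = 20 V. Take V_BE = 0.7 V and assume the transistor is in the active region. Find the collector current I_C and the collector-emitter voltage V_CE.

Thevenize the base divider: V_Th = V_CC·R_2/(R_1+R_2) = 20×8.2/90.2 = 1.82 V, R_Th = R_1‖R_2 = 7.45 kΩ.
Base-emitter loop: V_Th = I_B·R_Th + V_BE + (β+1)I_B·R_E, so I_B = (1.82 − 0.7) / (7.45 + 51×0.27) = 0.0527 mA.
I_C = β·I_B = 50×0.0527 = 2.63 mA, and I_E = (β+1)I_B = 2.69 mA.
V_CE = V_CC − I_C·R_C − I_E·R_E = 20 − 2.63×1.5 − 2.69×0.27 = 15.3 V.
V_CE = 15.3 V > 0.2 V confirms active-region operation.

I_C ≈ 2.6 mA, V_CE ≈ 15 V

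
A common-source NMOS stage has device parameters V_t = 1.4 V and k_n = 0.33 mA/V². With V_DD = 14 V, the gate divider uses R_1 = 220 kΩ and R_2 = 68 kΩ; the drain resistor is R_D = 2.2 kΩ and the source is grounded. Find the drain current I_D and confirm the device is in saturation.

V_G = V_DD·R_2/(R_1+R_2) = 14×68/288 = 3.31 V. With the source grounded, V_GS = V_G = 3.31 V.
Assume saturation: I_D = (k_n/2)(V_GS − V_t)² = (0.33/2)×(3.31 − 1.4)² = 0.165×1.91² = 0.599 mA.
V_DS = V_DD − I_D·R_D = 14 − 0.599×2.2 = 12.7 V.
Saturation requires V_DS ≥ V_GS − V_t = 1.91 V; 12.7 ≥ 1.91 ✓.

I_D ≈ 0.6 mA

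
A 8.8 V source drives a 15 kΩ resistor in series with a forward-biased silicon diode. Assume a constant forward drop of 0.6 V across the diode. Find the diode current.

KVL around the loop: 8.8 = V_D + I·R = 0.6 + I × 15 kΩ.
So I = (8.8 − 0.6) / 15 kΩ = 8.2 / 15 = 0.547 mA.

I ≈ 0.55 mA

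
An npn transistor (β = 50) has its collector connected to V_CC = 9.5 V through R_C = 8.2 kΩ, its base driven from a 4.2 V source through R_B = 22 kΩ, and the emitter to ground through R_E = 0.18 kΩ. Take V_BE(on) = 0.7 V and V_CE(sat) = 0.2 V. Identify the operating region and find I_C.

saturation; I_C ≈ 1.1 mA

Assume active: I_B = (4.2 − 0.7)/(22 + 51×0.18) = 0.112 mA, I_C = β·I_B = 5.61 mA.
Then V_CE = 9.5 − 5.61×8.2 − 5.72×0.18 = -37.6 V < 0.2 V — the active assumption fails.
Re-solve with V_CE = 0.2 V. KCL at the emitter: V_E/R_E = (V_BB−0.7−V_E)/R_B + (V_CC−0.2−V_E)/R_C, giving V_E = 0.226 V.
I_C = (V_CC − 0.2 − V_E)/R_C = (9.3 − 0.226)/8.2 = 1.11 mA.
Check: I_B = (3.5 − 0.226)/22 = 0.149 mA, and β·I_B = 7.44 mA > I_C, confirming saturation.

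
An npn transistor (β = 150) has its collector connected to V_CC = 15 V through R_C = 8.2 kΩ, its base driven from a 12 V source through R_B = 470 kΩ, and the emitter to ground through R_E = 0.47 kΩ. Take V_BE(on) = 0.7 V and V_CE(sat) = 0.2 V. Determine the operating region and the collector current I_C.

saturation; I_C ≈ 1.7 mA

Assume active: I_B = (12 − 0.7)/(470 + 151×0.47) = 0.0209 mA, I_C = β·I_B = 3.13 mA.
Then V_CE = 15 − 3.13×8.2 − 3.15×0.47 = -12.2 V < 0.2 V — the active assumption fails.
Re-solve with V_CE = 0.2 V. KCL at the emitter: V_E/R_E = (V_BB−0.7−V_E)/R_B + (V_CC−0.2−V_E)/R_C, giving V_E = 0.812 V.
I_C = (V_CC − 0.2 − V_E)/R_C = (14.8 − 0.812)/8.2 = 1.71 mA.
Check: I_B = (11.3 − 0.812)/470 = 0.0223 mA, and β·I_B = 3.35 mA > I_C, confirming saturation.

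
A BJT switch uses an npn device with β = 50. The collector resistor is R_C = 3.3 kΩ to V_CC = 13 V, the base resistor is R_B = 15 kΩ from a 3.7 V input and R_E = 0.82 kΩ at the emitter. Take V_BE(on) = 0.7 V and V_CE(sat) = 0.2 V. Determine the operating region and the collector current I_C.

Assume active. Base-emitter loop: I_B = (V_BB − V_BE)/(R_B + (β+1)R_E) = (3.7 − 0.7)/(15 + 51×0.82) = 0.0528 mA.
I_C = β·I_B = 50×0.0528 = 2.64 mA.
V_CE = V_CC − I_C·R_C − I_E·R_E = 13 − 2.64×3.3 − 2.69×0.82 = 2.08 V > V_CE(sat), so the active-region assumption holds.

active; I_C ≈ 2.6 mA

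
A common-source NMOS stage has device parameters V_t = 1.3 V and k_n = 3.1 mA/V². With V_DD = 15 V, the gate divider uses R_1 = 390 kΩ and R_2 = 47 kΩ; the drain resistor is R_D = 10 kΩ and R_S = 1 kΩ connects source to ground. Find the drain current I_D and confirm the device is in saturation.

I_D ≈ 0.083 mA

V_G = V_DD·R_2/(R_1+R_2) = 15×47/437 = 1.61 V.
Assume saturation: I_D = (k_n/2)(V_GS − V_t)² with V_GS = V_G − I_D·R_S = 1.61 − 1·I_D.
Substituting gives 1.55·I_D² − 1.97·I_D + 0.152 = 0, with roots I_D = 0.0825 or 1.19 mA.
The root I_D = 1.19 mA gives V_GS = 0.424 V ≤ V_t, so take I_D = 0.0825 mA.
Then V_GS = 1.53 V and V_DS = V_DD − I_D(R_D+R_S) = 15 − 0.0825×11 = 14.1 V.
Saturation requires V_DS ≥ V_GS − V_t = 0.231 V; 14.1 ≥ 0.231 ✓.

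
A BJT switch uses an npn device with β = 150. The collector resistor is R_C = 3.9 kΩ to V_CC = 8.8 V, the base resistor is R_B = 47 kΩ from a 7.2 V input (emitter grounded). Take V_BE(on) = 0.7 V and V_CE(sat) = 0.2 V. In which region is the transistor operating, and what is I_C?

saturation; I_C ≈ 2.2 mA

Assume active: I_B = (7.2 − 0.7)/47 = 0.138 mA, giving I_C = β·I_B = 20.7 mA.
But then V_CE = 8.8 − 20.7×3.9 = -72.1 V < V_CE(sat) = 0.2 V — impossible in the active region.
So the transistor is saturated. With V_CE = 0.2 V, I_C = (V_CC − 0.2)/R_C = 8.6/3.9 = 2.21 mA.
Check: β·I_B = 20.7 mA > I_C = 2.21 mA, confirming saturation.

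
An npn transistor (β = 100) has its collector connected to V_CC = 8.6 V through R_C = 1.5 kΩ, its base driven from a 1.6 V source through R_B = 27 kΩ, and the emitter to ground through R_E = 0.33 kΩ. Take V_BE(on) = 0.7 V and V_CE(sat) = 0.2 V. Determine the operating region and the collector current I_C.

active; I_C ≈ 1.5 mA

Assume active. Base-emitter loop: I_B = (V_BB − V_BE)/(R_B + (β+1)R_E) = (1.6 − 0.7)/(27 + 101×0.33) = 0.0149 mA.
I_C = β·I_B = 100×0.0149 = 1.49 mA.
V_CE = V_CC − I_C·R_C − I_E·R_E = 8.6 − 1.49×1.5 − 1.51×0.33 = 5.87 V > V_CE(sat), so the active-region assumption holds.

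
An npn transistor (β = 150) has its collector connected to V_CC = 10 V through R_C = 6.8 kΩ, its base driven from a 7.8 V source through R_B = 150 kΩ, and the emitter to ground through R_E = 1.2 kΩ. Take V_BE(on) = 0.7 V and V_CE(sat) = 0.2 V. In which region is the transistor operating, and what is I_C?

saturation; I_C ≈ 1.2 mA

Assume active: I_B = (7.8 − 0.7)/(150 + 151×1.2) = 0.0214 mA, I_C = β·I_B = 3.22 mA.
Then V_CE = 10 − 3.22×6.8 − 3.24×1.2 = -15.8 V < 0.2 V — the active assumption fails.
Re-solve with V_CE = 0.2 V. KCL at the emitter: V_E/R_E = (V_BB−0.7−V_E)/R_B + (V_CC−0.2−V_E)/R_C, giving V_E = 1.51 V.
I_C = (V_CC − 0.2 − V_E)/R_C = (9.8 − 1.51)/6.8 = 1.22 mA.
Check: I_B = (7.1 − 1.51)/150 = 0.0373 mA, and β·I_B = 5.59 mA > I_C, confirming saturation.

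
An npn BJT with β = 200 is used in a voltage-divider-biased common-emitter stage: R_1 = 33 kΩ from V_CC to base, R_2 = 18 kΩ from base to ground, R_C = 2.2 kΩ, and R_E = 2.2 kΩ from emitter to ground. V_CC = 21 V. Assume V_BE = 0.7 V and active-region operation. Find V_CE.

V_CE ≈ 8 V

Thevenize the base divider: V_Th = V_CC·R_2/(R_1+R_2) = 21×18/51 = 7.41 V, R_Th = R_1‖R_2 = 11.6 kΩ.
Base-emitter loop: V_Th = I_B·R_Th + V_BE + (β+1)I_B·R_E, so I_B = (7.41 − 0.7) / (11.6 + 201×2.2) = 0.0148 mA.
I_C = β·I_B = 200×0.0148 = 2.96 mA, and I_E = (β+1)I_B = 2.97 mA.
V_CE = V_CC − I_C·R_C − I_E·R_E = 21 − 2.96×2.2 − 2.97×2.2 = 7.95 V.
V_CE = 7.95 V > 0.2 V confirms active-region operation.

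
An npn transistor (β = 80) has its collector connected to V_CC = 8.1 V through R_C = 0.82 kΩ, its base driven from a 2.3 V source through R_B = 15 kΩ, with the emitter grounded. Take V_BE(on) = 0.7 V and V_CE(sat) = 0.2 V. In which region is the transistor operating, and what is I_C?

active; I_C ≈ 8.5 mA

Assume active. Base-emitter loop: I_B = (V_BB − V_BE)/R_B = (2.3 − 0.7)/15 = 0.107 mA.
I_C = β·I_B = 80×0.107 = 8.53 mA.
V_CE = V_CC − I_C·R_C = 8.1 − 8.53×0.82 = 1.1 V > V_CE(sat), so the active-region assumption holds.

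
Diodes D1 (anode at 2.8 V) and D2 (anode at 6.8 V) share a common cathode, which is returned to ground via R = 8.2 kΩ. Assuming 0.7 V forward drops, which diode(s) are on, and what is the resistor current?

Assume both conduct. Then node N would need to be at both 2.8−0.7 = 2.1 V and 6.8−0.7 = 6.1 V, which is impossible.
Assume only D2 conducts: V_N = 6.8 − 0.7 = 6.1 V, so I_R = 6.1/8.2 = 0.744 mA.
Check D1: its anode-to-cathode voltage is 2.8 − 6.1 = -3.3 V < 0.7 V, so it is off. The assumption is consistent.

Only D2 conducts; I_R ≈ 0.74 mA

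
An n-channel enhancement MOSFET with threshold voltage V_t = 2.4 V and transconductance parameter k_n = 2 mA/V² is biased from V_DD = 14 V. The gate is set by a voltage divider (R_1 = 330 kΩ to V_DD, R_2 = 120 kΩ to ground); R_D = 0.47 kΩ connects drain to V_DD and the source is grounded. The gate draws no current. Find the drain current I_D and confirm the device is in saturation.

V_G = V_DD·R_2/(R_1+R_2) = 14×120/450 = 3.73 V. With the source grounded, V_GS = V_G = 3.73 V.
Assume saturation: I_D = (k_n/2)(V_GS − V_t)² = (2/2)×(3.73 − 2.4)² = 1×1.33² = 1.78 mA.
V_DS = V_DD − I_D·R_D = 14 − 1.78×0.47 = 13.2 V.
Saturation requires V_DS ≥ V_GS − V_t = 1.33 V; 13.2 ≥ 1.33 ✓.

I_D ≈ 1.8 mA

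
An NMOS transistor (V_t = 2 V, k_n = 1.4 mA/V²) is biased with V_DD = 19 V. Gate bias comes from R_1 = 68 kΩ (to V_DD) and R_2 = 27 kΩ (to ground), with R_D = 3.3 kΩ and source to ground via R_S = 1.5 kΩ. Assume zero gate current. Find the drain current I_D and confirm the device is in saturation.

I_D ≈ 1.3 mA

V_G = V_DD·R_2/(R_1+R_2) = 19×27/95 = 5.4 V.
Assume saturation: I_D = (k_n/2)(V_GS − V_t)² with V_GS = V_G − I_D·R_S = 5.4 − 1.5·I_D.
Substituting gives 1.57·I_D² − 8.14·I_D + 8.09 = 0, with roots I_D = 1.34 or 3.83 mA.
The root I_D = 3.83 mA gives V_GS = -0.338 V ≤ V_t, so take I_D = 1.34 mA.
Then V_GS = 3.39 V and V_DS = V_DD − I_D(R_D+R_S) = 19 − 1.34×4.8 = 12.6 V.
Saturation requires V_DS ≥ V_GS − V_t = 1.39 V; 12.6 ≥ 1.39 ✓.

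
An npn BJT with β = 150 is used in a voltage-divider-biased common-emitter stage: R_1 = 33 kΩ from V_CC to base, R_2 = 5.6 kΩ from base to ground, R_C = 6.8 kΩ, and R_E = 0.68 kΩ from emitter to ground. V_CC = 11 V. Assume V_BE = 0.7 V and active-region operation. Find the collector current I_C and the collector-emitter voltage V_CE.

I_C ≈ 1.3 mA, V_CE ≈ 1.6 V

Thevenize the base divider: V_Th = V_CC·R_2/(R_1+R_2) = 11×5.6/38.6 = 1.6 V, R_Th = R_1‖R_2 = 4.79 kΩ.
Base-emitter loop: V_Th = I_B·R_Th + V_BE + (β+1)I_B·R_E, so I_B = (1.6 − 0.7) / (4.79 + 151×0.68) = 0.00834 mA.
I_C = β·I_B = 150×0.00834 = 1.25 mA, and I_E = (β+1)I_B = 1.26 mA.
V_CE = V_CC − I_C·R_C − I_E·R_E = 11 − 1.25×6.8 − 1.26×0.68 = 1.64 V.
V_CE = 1.64 V > 0.2 V confirms active-region operation.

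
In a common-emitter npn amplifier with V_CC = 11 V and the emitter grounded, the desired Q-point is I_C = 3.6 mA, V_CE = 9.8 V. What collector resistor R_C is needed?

Collector loop: V_CC = I_C·R_C + V_CE.
R_C = (V_CC − V_CE)/I_C = (11 − 9.8)/3.6 = 0.333 kΩ.

R_C ≈ 0.33 kΩ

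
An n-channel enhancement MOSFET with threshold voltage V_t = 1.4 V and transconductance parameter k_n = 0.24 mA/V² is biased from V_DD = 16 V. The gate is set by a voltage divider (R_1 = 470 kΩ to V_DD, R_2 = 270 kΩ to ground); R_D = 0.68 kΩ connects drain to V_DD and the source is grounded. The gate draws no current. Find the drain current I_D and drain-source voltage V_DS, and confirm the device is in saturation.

I_D ≈ 2.4 mA, V_DS ≈ 14 V

V_G = V_DD·R_2/(R_1+R_2) = 16×270/740 = 5.84 V. With the source grounded, V_GS = V_G = 5.84 V.
Assume saturation: I_D = (k_n/2)(V_GS − V_t)² = (0.24/2)×(5.84 − 1.4)² = 0.12×4.44² = 2.36 mA.
V_DS = V_DD − I_D·R_D = 16 − 2.36×0.68 = 14.4 V.
Saturation requires V_DS ≥ V_GS − V_t = 4.44 V; 14.4 ≥ 4.44 ✓.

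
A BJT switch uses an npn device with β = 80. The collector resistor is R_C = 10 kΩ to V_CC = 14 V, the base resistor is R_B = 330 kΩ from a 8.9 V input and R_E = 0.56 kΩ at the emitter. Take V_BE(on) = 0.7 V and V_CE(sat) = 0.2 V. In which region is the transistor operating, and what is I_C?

Assume active: I_B = (8.9 − 0.7)/(330 + 81×0.56) = 0.0218 mA, I_C = β·I_B = 1.75 mA.
Then V_CE = 14 − 1.75×10 − 1.77×0.56 = -4.47 V < 0.2 V — the active assumption fails.
Re-solve with V_CE = 0.2 V. KCL at the emitter: V_E/R_E = (V_BB−0.7−V_E)/R_B + (V_CC−0.2−V_E)/R_C, giving V_E = 0.744 V.
I_C = (V_CC − 0.2 − V_E)/R_C = (13.8 − 0.744)/10 = 1.31 mA.
Check: I_B = (8.2 − 0.744)/330 = 0.0226 mA, and β·I_B = 1.81 mA > I_C, confirming saturation.

saturation; I_C ≈ 1.3 mA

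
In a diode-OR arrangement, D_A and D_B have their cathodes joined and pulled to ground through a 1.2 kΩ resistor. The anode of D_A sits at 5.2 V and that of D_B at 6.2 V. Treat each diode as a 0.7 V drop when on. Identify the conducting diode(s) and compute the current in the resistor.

Only D_B conducts; I_R ≈ 4.6 mA

Assume both conduct. Then node N would need to be at both 5.2−0.7 = 4.5 V and 6.2−0.7 = 5.5 V, which is impossible.
Assume only D_B conducts: V_N = 6.2 − 0.7 = 5.5 V, so I_R = 5.5/1.2 = 4.58 mA.
Check D_A: its anode-to-cathode voltage is 5.2 − 5.5 = -0.3 V < 0.7 V, so it is off. The assumption is consistent.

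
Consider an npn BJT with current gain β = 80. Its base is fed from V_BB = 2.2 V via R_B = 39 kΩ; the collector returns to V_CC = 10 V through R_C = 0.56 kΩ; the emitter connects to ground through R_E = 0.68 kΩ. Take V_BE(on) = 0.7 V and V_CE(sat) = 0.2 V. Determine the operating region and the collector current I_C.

active; I_C ≈ 1.3 mA

Assume active. Base-emitter loop: I_B = (V_BB − V_BE)/(R_B + (β+1)R_E) = (2.2 − 0.7)/(39 + 81×0.68) = 0.0159 mA.
I_C = β·I_B = 80×0.0159 = 1.28 mA.
V_CE = V_CC − I_C·R_C − I_E·R_E = 10 − 1.28×0.56 − 1.29×0.68 = 8.41 V > V_CE(sat), so the active-region assumption holds.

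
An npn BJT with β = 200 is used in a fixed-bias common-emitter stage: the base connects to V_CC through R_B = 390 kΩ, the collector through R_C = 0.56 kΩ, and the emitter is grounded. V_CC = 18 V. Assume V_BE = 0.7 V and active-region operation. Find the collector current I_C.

Base loop: V_CC = I_B·R_B + V_BE, so I_B = (18 − 0.7)/390 kΩ = 0.0444 mA.
In the active region I_C = β·I_B = 200 × 0.0444 = 8.87 mA.
Collector loop: V_CE = V_CC − I_C·R_C = 18 − 8.87×0.56 = 13 V.
Since V_CE = 13 V > V_CE(sat) ≈ 0.2 V, the transistor is in the active region as assumed.

I_C ≈ 8.9 mA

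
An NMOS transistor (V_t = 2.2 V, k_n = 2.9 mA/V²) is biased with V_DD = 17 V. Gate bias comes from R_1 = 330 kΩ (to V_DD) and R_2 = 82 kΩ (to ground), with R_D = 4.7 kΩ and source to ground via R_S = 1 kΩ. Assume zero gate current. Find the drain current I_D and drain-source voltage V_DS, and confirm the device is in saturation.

I_D ≈ 0.56 mA, V_DS ≈ 14 V

V_G = V_DD·R_2/(R_1+R_2) = 17×82/412 = 3.38 V.
Assume saturation: I_D = (k_n/2)(V_GS − V_t)² with V_GS = V_G − I_D·R_S = 3.38 − 1·I_D.
Substituting gives 1.45·I_D² − 4.43·I_D + 2.03 = 0, with roots I_D = 0.561 or 2.5 mA.
The root I_D = 2.5 mA gives V_GS = 0.888 V ≤ V_t, so take I_D = 0.561 mA.
Then V_GS = 2.82 V and V_DS = V_DD − I_D(R_D+R_S) = 17 − 0.561×5.7 = 13.8 V.
Saturation requires V_DS ≥ V_GS − V_t = 0.622 V; 13.8 ≥ 0.622 ✓.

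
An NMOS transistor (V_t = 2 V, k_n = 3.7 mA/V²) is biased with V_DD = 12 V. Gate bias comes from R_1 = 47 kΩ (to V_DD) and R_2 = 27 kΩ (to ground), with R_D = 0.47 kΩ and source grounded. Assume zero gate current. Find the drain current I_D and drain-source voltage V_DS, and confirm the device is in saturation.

I_D ≈ 10 mA, V_DS ≈ 7.1 V

V_G = V_DD·R_2/(R_1+R_2) = 12×27/74 = 4.38 V. With the source grounded, V_GS = V_G = 4.38 V.
Assume saturation: I_D = (k_n/2)(V_GS − V_t)² = (3.7/2)×(4.38 − 2)² = 1.85×2.38² = 10.5 mA.
V_DS = V_DD − I_D·R_D = 12 − 10.5×0.47 = 7.08 V.
Saturation requires V_DS ≥ V_GS − V_t = 2.38 V; 7.08 ≥ 2.38 ✓.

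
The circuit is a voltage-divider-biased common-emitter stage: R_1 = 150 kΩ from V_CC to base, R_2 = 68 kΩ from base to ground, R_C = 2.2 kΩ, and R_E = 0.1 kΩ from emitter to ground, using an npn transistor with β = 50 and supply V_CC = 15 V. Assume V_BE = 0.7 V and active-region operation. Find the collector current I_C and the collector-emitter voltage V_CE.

Thevenize the base divider: V_Th = V_CC·R_2/(R_1+R_2) = 15×68/218 = 4.68 V, R_Th = R_1‖R_2 = 46.8 kΩ.
Base-emitter loop: V_Th = I_B·R_Th + V_BE + (β+1)I_B·R_E, so I_B = (4.68 − 0.7) / (46.8 + 51×0.1) = 0.0767 mA.
I_C = β·I_B = 50×0.0767 = 3.83 mA, and I_E = (β+1)I_B = 3.91 mA.
V_CE = V_CC − I_C·R_C − I_E·R_E = 15 − 3.83×2.2 − 3.91×0.1 = 6.17 V.
V_CE = 6.17 V > 0.2 V confirms active-region operation.

I_C ≈ 3.8 mA, V_CE ≈ 6.2 V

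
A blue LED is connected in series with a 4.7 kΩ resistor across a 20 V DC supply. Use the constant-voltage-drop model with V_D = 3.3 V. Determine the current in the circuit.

I ≈ 3.6 mA

KVL around the loop: 20 = V_D + I·R = 3.3 + I × 4.7 kΩ.
So I = (20 − 3.3) / 4.7 kΩ = 16.7 / 4.7 = 3.55 mA.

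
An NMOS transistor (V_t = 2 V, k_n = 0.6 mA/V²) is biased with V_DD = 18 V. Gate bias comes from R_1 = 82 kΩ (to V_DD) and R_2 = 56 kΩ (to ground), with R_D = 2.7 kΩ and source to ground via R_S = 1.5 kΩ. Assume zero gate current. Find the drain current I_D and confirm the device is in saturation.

I_D ≈ 1.9 mA

V_G = V_DD·R_2/(R_1+R_2) = 18×56/138 = 7.3 V.
Assume saturation: I_D = (k_n/2)(V_GS − V_t)² with V_GS = V_G − I_D·R_S = 7.3 − 1.5·I_D.
Substituting gives 0.675·I_D² − 5.77·I_D + 8.44 = 0, with roots I_D = 1.87 or 6.68 mA.
The root I_D = 6.68 mA gives V_GS = -2.72 V ≤ V_t, so take I_D = 1.87 mA.
Then V_GS = 4.5 V and V_DS = V_DD − I_D(R_D+R_S) = 18 − 1.87×4.2 = 10.1 V.
Saturation requires V_DS ≥ V_GS − V_t = 2.5 V; 10.1 ≥ 2.5 ✓.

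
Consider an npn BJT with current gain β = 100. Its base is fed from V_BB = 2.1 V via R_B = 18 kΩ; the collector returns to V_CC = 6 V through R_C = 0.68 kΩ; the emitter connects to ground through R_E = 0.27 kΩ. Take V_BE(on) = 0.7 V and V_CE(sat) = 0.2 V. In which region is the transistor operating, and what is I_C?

Assume active. Base-emitter loop: I_B = (V_BB − V_BE)/(R_B + (β+1)R_E) = (2.1 − 0.7)/(18 + 101×0.27) = 0.0309 mA.
I_C = β·I_B = 100×0.0309 = 3.09 mA.
V_CE = V_CC − I_C·R_C − I_E·R_E = 6 − 3.09×0.68 − 3.12×0.27 = 3.05 V > V_CE(sat), so the active-region assumption holds.

active; I_C ≈ 3.1 mA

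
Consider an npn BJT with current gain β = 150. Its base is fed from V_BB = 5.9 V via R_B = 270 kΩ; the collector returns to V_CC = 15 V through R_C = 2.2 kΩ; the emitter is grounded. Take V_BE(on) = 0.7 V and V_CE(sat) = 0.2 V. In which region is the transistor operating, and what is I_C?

Assume active. Base-emitter loop: I_B = (V_BB − V_BE)/R_B = (5.9 − 0.7)/270 = 0.0193 mA.
I_C = β·I_B = 150×0.0193 = 2.89 mA.
V_CE = V_CC − I_C·R_C = 15 − 2.89×2.2 = 8.64 V > V_CE(sat), so the active-region assumption holds.

active; I_C ≈ 2.9 mA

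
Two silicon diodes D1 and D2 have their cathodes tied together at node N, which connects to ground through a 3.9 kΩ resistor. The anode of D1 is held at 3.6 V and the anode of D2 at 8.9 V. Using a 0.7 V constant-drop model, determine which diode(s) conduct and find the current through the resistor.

Only D2 conducts; I_R ≈ 2.1 mA

Assume both conduct. Then node N would need to be at both 3.6−0.7 = 2.9 V and 8.9−0.7 = 8.2 V, which is impossible.
Assume only D2 conducts: V_N = 8.9 − 0.7 = 8.2 V, so I_R = 8.2/3.9 = 2.1 mA.
Check D1: its anode-to-cathode voltage is 3.6 − 8.2 = -4.6 V < 0.7 V, so it is off. The assumption is consistent.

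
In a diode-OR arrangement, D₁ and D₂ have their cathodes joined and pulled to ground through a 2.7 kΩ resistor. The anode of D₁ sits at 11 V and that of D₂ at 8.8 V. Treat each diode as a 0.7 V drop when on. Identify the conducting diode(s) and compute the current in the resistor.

Assume both conduct. Then node N would need to be at both 11−0.7 = 10.3 V and 8.8−0.7 = 8.1 V, which is impossible.
Assume only D₁ conducts: V_N = 11 − 0.7 = 10.3 V, so I_R = 10.3/2.7 = 3.81 mA.
Check D₂: its anode-to-cathode voltage is 8.8 − 10.3 = -1.5 V < 0.7 V, so it is off. The assumption is consistent.

Only D₁ conducts; I_R ≈ 3.8 mA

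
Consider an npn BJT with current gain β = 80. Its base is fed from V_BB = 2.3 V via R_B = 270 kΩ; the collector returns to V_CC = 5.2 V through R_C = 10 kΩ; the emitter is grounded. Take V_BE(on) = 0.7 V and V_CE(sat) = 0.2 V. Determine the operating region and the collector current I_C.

Assume active. Base-emitter loop: I_B = (V_BB − V_BE)/R_B = (2.3 − 0.7)/270 = 0.00593 mA.
I_C = β·I_B = 80×0.00593 = 0.474 mA.
V_CE = V_CC − I_C·R_C = 5.2 − 0.474×10 = 0.459 V > V_CE(sat), so the active-region assumption holds.

active; I_C ≈ 0.47 mA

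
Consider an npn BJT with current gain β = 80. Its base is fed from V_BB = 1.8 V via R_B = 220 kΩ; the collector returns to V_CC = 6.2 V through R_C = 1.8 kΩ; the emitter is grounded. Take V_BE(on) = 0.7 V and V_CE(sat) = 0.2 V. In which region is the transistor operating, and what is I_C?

Assume active. Base-emitter loop: I_B = (V_BB − V_BE)/R_B = (1.8 − 0.7)/220 = 0.005 mA.
I_C = β·I_B = 80×0.005 = 0.4 mA.
V_CE = V_CC − I_C·R_C = 6.2 − 0.4×1.8 = 5.48 V > V_CE(sat), so the active-region assumption holds.

active; I_C ≈ 0.4 mA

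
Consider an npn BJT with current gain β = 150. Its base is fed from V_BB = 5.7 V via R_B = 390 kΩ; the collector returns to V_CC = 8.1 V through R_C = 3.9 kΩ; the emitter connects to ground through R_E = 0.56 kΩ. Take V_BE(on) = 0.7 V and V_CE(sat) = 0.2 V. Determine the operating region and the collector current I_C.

Assume active. Base-emitter loop: I_B = (V_BB − V_BE)/(R_B + (β+1)R_E) = (5.7 − 0.7)/(390 + 151×0.56) = 0.0105 mA.
I_C = β·I_B = 150×0.0105 = 1.58 mA.
V_CE = V_CC − I_C·R_C − I_E·R_E = 8.1 − 1.58×3.9 − 1.59×0.56 = 1.05 V > V_CE(sat), so the active-region assumption holds.

active; I_C ≈ 1.6 mA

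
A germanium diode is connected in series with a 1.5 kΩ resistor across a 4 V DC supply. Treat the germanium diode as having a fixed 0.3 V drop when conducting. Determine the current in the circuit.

KVL around the loop: 4 = V_D + I·R = 0.3 + I × 1.5 kΩ.
So I = (4 − 0.3) / 1.5 kΩ = 3.7 / 1.5 = 2.47 mA.

I ≈ 2.5 mA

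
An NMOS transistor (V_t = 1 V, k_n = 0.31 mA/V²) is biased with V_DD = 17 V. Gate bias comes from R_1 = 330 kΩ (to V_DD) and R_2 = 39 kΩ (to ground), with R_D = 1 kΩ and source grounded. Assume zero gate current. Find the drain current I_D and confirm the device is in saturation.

V_G = V_DD·R_2/(R_1+R_2) = 17×39/369 = 1.8 V. With the source grounded, V_GS = V_G = 1.8 V.
Assume saturation: I_D = (k_n/2)(V_GS − V_t)² = (0.31/2)×(1.8 − 1)² = 0.155×0.797² = 0.0984 mA.
V_DS = V_DD − I_D·R_D = 17 − 0.0984×1 = 16.9 V.
Saturation requires V_DS ≥ V_GS − V_t = 0.797 V; 16.9 ≥ 0.797 ✓.

I_D ≈ 0.098 mA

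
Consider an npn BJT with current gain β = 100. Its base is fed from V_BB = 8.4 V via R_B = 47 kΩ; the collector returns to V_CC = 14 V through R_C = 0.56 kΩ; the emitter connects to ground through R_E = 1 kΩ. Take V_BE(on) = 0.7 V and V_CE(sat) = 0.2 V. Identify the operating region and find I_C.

active; I_C ≈ 5.2 mA

Assume active. Base-emitter loop: I_B = (V_BB − V_BE)/(R_B + (β+1)R_E) = (8.4 − 0.7)/(47 + 101×1) = 0.052 mA.
I_C = β·I_B = 100×0.052 = 5.2 mA.
V_CE = V_CC − I_C·R_C − I_E·R_E = 14 − 5.2×0.56 − 5.25×1 = 5.83 V > V_CE(sat), so the active-region assumption holds.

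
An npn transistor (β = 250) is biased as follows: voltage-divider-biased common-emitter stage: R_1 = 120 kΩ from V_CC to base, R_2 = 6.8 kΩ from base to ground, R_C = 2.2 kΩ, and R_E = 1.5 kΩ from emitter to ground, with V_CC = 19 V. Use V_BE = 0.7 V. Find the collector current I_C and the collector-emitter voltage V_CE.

I_C ≈ 0.21 mA, V_CE ≈ 18 V

Thevenize the base divider: V_Th = V_CC·R_2/(R_1+R_2) = 19×6.8/127 = 1.02 V, R_Th = R_1‖R_2 = 6.44 kΩ.
Base-emitter loop: V_Th = I_B·R_Th + V_BE + (β+1)I_B·R_E, so I_B = (1.02 − 0.7) / (6.44 + 251×1.5) = 0.000833 mA.
I_C = β·I_B = 250×0.000833 = 0.208 mA, and I_E = (β+1)I_B = 0.209 mA.
V_CE = V_CC − I_C·R_C − I_E·R_E = 19 − 0.208×2.2 − 0.209×1.5 = 18.2 V.
V_CE = 18.2 V > 0.2 V confirms active-region operation.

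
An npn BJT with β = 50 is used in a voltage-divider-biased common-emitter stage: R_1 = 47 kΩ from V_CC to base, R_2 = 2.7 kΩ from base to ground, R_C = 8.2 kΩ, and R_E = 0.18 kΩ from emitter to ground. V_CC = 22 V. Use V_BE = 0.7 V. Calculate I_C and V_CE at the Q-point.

I_C ≈ 2.1 mA, V_CE ≈ 4.3 V

Thevenize the base divider: V_Th = V_CC·R_2/(R_1+R_2) = 22×2.7/49.7 = 1.2 V, R_Th = R_1‖R_2 = 2.55 kΩ.
Base-emitter loop: V_Th = I_B·R_Th + V_BE + (β+1)I_B·R_E, so I_B = (1.2 − 0.7) / (2.55 + 51×0.18) = 0.0422 mA.
I_C = β·I_B = 50×0.0422 = 2.11 mA, and I_E = (β+1)I_B = 2.15 mA.
V_CE = V_CC − I_C·R_C − I_E·R_E = 22 − 2.11×8.2 − 2.15×0.18 = 4.31 V.
V_CE = 4.31 V > 0.2 V confirms active-region operation.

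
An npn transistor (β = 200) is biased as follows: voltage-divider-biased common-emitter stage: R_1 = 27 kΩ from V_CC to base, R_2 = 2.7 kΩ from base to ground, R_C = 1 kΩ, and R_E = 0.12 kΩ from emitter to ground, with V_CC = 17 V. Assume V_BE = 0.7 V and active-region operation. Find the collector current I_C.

Thevenize the base divider: V_Th = V_CC·R_2/(R_1+R_2) = 17×2.7/29.7 = 1.55 V, R_Th = R_1‖R_2 = 2.45 kΩ.
Base-emitter loop: V_Th = I_B·R_Th + V_BE + (β+1)I_B·R_E, so I_B = (1.55 − 0.7) / (2.45 + 201×0.12) = 0.0318 mA.
I_C = β·I_B = 200×0.0318 = 6.36 mA, and I_E = (β+1)I_B = 6.39 mA.
V_CE = V_CC − I_C·R_C − I_E·R_E = 17 − 6.36×1 − 6.39×0.12 = 9.87 V.
V_CE = 9.87 V > 0.2 V confirms active-region operation.

I_C ≈ 6.4 mA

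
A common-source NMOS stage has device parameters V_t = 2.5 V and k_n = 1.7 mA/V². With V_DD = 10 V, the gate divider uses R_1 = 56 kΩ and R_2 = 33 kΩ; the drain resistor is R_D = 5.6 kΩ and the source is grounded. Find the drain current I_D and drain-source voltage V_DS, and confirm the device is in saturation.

I_D ≈ 1.2 mA, V_DS ≈ 3.1 V

V_G = V_DD·R_2/(R_1+R_2) = 10×33/89 = 3.71 V. With the source grounded, V_GS = V_G = 3.71 V.
Assume saturation: I_D = (k_n/2)(V_GS − V_t)² = (1.7/2)×(3.71 − 2.5)² = 0.85×1.21² = 1.24 mA.
V_DS = V_DD − I_D·R_D = 10 − 1.24×5.6 = 3.06 V.
Saturation requires V_DS ≥ V_GS − V_t = 1.21 V; 3.06 ≥ 1.21 ✓.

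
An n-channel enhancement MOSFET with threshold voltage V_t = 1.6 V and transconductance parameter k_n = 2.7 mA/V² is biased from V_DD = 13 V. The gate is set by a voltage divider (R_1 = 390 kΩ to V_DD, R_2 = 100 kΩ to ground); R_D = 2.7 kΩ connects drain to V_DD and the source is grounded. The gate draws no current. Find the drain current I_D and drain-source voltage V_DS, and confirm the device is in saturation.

V_G = V_DD·R_2/(R_1+R_2) = 13×100/490 = 2.65 V. With the source grounded, V_GS = V_G = 2.65 V.
Assume saturation: I_D = (k_n/2)(V_GS − V_t)² = (2.7/2)×(2.65 − 1.6)² = 1.35×1.05² = 1.5 mA.
V_DS = V_DD − I_D·R_D = 13 − 1.5×2.7 = 8.96 V.
Saturation requires V_DS ≥ V_GS − V_t = 1.05 V; 8.96 ≥ 1.05 ✓.

I_D ≈ 1.5 mA, V_DS ≈ 9 V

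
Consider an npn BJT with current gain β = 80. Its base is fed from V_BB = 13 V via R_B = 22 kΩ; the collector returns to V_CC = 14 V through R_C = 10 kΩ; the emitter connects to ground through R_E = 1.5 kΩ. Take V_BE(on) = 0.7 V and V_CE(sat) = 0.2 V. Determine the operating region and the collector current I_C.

Assume active: I_B = (13 − 0.7)/(22 + 81×1.5) = 0.0857 mA, I_C = β·I_B = 6.86 mA.
Then V_CE = 14 − 6.86×10 − 6.94×1.5 = -65 V < 0.2 V — the active assumption fails.
Re-solve with V_CE = 0.2 V. KCL at the emitter: V_E/R_E = (V_BB−0.7−V_E)/R_B + (V_CC−0.2−V_E)/R_C, giving V_E = 2.39 V.
I_C = (V_CC − 0.2 − V_E)/R_C = (13.8 − 2.39)/10 = 1.14 mA.
Check: I_B = (12.3 − 2.39)/22 = 0.451 mA, and β·I_B = 36 mA > I_C, confirming saturation.

saturation; I_C ≈ 1.1 mA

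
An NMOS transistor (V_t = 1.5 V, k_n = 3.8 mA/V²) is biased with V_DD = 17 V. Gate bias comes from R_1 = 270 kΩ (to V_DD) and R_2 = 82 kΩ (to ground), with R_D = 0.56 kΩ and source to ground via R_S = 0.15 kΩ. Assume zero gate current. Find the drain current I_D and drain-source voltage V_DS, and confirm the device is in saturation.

I_D ≈ 5.3 mA, V_DS ≈ 13 V

V_G = V_DD·R_2/(R_1+R_2) = 17×82/352 = 3.96 V.
Assume saturation: I_D = (k_n/2)(V_GS − V_t)² with V_GS = V_G − I_D·R_S = 3.96 − 0.15·I_D.
Substituting gives 0.0427·I_D² − 2.4·I_D + 11.5 = 0, with roots I_D = 5.28 or 50.9 mA.
The root I_D = 50.9 mA gives V_GS = -3.68 V ≤ V_t, so take I_D = 5.28 mA.
Then V_GS = 3.17 V and V_DS = V_DD − I_D(R_D+R_S) = 17 − 5.28×0.71 = 13.2 V.
Saturation requires V_DS ≥ V_GS − V_t = 1.67 V; 13.2 ≥ 1.67 ✓.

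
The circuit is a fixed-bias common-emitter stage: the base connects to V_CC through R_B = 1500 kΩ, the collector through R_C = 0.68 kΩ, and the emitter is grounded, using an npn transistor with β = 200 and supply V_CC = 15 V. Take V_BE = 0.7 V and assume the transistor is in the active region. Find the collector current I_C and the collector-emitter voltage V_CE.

Base loop: V_CC = I_B·R_B + V_BE, so I_B = (15 − 0.7)/1500 kΩ = 0.00953 mA.
In the active region I_C = β·I_B = 200 × 0.00953 = 1.91 mA.
Collector loop: V_CE = V_CC − I_C·R_C = 15 − 1.91×0.68 = 13.7 V.
Since V_CE = 13.7 V > V_CE(sat) ≈ 0.2 V, the transistor is in the active region as assumed.

I_C ≈ 1.9 mA, V_CE ≈ 14 V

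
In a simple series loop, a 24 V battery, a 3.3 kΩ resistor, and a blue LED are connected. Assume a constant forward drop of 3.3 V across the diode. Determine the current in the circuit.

I ≈ 6.3 mA

KVL around the loop: 24 = V_D + I·R = 3.3 + I × 3.3 kΩ.
So I = (24 − 3.3) / 3.3 kΩ = 20.7 / 3.3 = 6.27 mA.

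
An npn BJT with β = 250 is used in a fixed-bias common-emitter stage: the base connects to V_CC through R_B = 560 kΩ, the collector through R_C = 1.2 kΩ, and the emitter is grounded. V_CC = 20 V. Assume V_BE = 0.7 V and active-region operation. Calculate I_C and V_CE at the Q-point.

Base loop: V_CC = I_B·R_B + V_BE, so I_B = (20 − 0.7)/560 kΩ = 0.0345 mA.
In the active region I_C = β·I_B = 250 × 0.0345 = 8.62 mA.
Collector loop: V_CE = V_CC − I_C·R_C = 20 − 8.62×1.2 = 9.66 V.
Since V_CE = 9.66 V > V_CE(sat) ≈ 0.2 V, the transistor is in the active region as assumed.

I_C ≈ 8.6 mA, V_CE ≈ 9.7 V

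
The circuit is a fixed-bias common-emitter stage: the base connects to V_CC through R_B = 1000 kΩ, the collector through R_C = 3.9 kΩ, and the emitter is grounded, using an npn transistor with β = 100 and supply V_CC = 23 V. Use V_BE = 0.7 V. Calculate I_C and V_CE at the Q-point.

I_C ≈ 2.2 mA, V_CE ≈ 14 V

Base loop: V_CC = I_B·R_B + V_BE, so I_B = (23 − 0.7)/1000 kΩ = 0.0223 mA.
In the active region I_C = β·I_B = 100 × 0.0223 = 2.23 mA.
Collector loop: V_CE = V_CC − I_C·R_C = 23 − 2.23×3.9 = 14.3 V.
Since V_CE = 14.3 V > V_CE(sat) ≈ 0.2 V, the transistor is in the active region as assumed.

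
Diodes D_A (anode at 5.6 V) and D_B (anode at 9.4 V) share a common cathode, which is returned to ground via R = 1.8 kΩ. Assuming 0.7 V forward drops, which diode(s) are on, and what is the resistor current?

Only D_B conducts; I_R ≈ 4.8 mA

Assume both conduct. Then node N would need to be at both 5.6−0.7 = 4.9 V and 9.4−0.7 = 8.7 V, which is impossible.
Assume only D_B conducts: V_N = 9.4 − 0.7 = 8.7 V, so I_R = 8.7/1.8 = 4.83 mA.
Check D_A: its anode-to-cathode voltage is 5.6 − 8.7 = -3.1 V < 0.7 V, so it is off. The assumption is consistent.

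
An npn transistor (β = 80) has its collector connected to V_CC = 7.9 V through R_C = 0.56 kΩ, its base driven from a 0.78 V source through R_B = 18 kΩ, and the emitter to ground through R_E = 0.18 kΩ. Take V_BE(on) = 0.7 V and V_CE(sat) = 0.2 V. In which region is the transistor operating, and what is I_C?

active; I_C ≈ 0.2 mA

Assume active. Base-emitter loop: I_B = (V_BB − V_BE)/(R_B + (β+1)R_E) = (0.78 − 0.7)/(18 + 81×0.18) = 0.00246 mA.
I_C = β·I_B = 80×0.00246 = 0.196 mA.
V_CE = V_CC − I_C·R_C − I_E·R_E = 7.9 − 0.196×0.56 − 0.199×0.18 = 7.75 V > V_CE(sat), so the active-region assumption holds.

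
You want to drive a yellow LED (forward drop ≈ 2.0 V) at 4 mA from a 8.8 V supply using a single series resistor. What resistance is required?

R ≈ 1.7 kΩ

The resistor drops V_S − V_D = 8.8 − 2.0 = 6.8 V at 4 mA.
R = 6.8 V / 4 mA = 1.7 kΩ.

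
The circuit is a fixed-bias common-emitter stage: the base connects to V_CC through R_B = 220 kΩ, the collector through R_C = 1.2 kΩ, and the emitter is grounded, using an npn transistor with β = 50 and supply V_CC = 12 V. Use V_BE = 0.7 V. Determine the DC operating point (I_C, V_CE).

Base loop: V_CC = I_B·R_B + V_BE, so I_B = (12 − 0.7)/220 kΩ = 0.0514 mA.
In the active region I_C = β·I_B = 50 × 0.0514 = 2.57 mA.
Collector loop: V_CE = V_CC − I_C·R_C = 12 − 2.57×1.2 = 8.92 V.
Since V_CE = 8.92 V > V_CE(sat) ≈ 0.2 V, the transistor is in the active region as assumed.

I_C ≈ 2.6 mA, V_CE ≈ 8.9 V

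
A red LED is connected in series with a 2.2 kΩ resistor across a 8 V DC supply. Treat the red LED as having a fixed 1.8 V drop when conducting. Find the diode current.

I ≈ 2.8 mA

KVL around the loop: 8 = V_D + I·R = 1.8 + I × 2.2 kΩ.
So I = (8 − 1.8) / 2.2 kΩ = 6.2 / 2.2 = 2.82 mA.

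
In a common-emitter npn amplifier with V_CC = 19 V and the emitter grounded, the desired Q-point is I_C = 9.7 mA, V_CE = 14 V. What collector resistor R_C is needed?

Collector loop: V_CC = I_C·R_C + V_CE.
R_C = (V_CC − V_CE)/I_C = (19 − 14)/9.7 = 0.515 kΩ.

R_C ≈ 0.52 kΩ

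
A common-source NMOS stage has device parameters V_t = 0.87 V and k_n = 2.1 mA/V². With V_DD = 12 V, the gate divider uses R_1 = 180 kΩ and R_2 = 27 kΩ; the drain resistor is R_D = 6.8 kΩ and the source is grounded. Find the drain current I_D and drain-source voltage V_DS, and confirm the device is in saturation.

V_G = V_DD·R_2/(R_1+R_2) = 12×27/207 = 1.57 V. With the source grounded, V_GS = V_G = 1.57 V.
Assume saturation: I_D = (k_n/2)(V_GS − V_t)² = (2.1/2)×(1.57 − 0.87)² = 1.05×0.695² = 0.507 mA.
V_DS = V_DD − I_D·R_D = 12 − 0.507×6.8 = 8.55 V.
Saturation requires V_DS ≥ V_GS − V_t = 0.695 V; 8.55 ≥ 0.695 ✓.

I_D ≈ 0.51 mA, V_DS ≈ 8.5 V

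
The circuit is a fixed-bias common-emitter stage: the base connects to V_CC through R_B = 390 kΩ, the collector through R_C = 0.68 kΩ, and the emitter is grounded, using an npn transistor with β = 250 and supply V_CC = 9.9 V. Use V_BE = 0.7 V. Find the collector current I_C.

I_C ≈ 5.9 mA

Base loop: V_CC = I_B·R_B + V_BE, so I_B = (9.9 − 0.7)/390 kΩ = 0.0236 mA.
In the active region I_C = β·I_B = 250 × 0.0236 = 5.9 mA.
Collector loop: V_CE = V_CC − I_C·R_C = 9.9 − 5.9×0.68 = 5.89 V.
Since V_CE = 5.89 V > V_CE(sat) ≈ 0.2 V, the transistor is in the active region as assumed.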